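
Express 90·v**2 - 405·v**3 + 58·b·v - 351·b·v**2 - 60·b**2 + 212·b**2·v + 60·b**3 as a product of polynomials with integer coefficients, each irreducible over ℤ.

(2·b + 9·v - 2)·(5·b - 9·v)·(6·b + 5·v)

Group: 2·b·(30·b**2 - 29·b·v - 45·v**2) + (9·v - 2)·(30·b**2 - 29·b·v - 45·v**2); both groups contain (30·b**2 - 29·b·v - 45·v**2), so (2·b + 9·v - 2) is a factor with cofactor 30·b**2 - 29·b·v - 45·v**2.
The cofactor groups again: 30·b**2 - 29·b·v - 45·v**2 = 6·b·(5·b - 9·v) + 5·v·(5·b - 9·v); both groups contain (5·b - 9·v), giving (6·b + 5·v)·(5·b - 9·v).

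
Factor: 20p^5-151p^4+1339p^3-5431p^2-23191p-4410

Trying the rational-root candidates, p = 7 is a root, so (p-7) is a factor; dividing leaves 20p^4-11p^3+1262p^2+3403p+630.
Next, p = -9/4 is a root, so (4p+9) is a factor; dividing leaves 5p^3-14p^2+347p+70.
Next, p = -1/5 is a root, so (5p+1) is a factor; dividing leaves p^2-3p+70.
The quadratic p^2-3p+70 has discriminant -271 < 0 and is irreducible over ℤ.

(4p+9)(5p+1)(p-7)(p^2-3p+70)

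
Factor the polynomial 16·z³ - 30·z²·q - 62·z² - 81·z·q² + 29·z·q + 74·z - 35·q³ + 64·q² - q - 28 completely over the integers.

Group: 2·z·(8·z² + 13·z·q - 15·z + 5·q² - 12·q + 7) + (-7·q - 4)·(8·z² + 13·z·q - 15·z + 5·q² - 12·q + 7); both groups contain (8·z² + 13·z·q - 15·z + 5·q² - 12·q + 7), so (2·z - 7·q - 4) is a factor with cofactor 8·z² + 13·z·q - 15·z + 5·q² - 12·q + 7.
The cofactor groups again: 8·z² + 13·z·q - 15·z + 5·q² - 12·q + 7 = 8·z·(z + q - 1) + (5·q - 7)·(z + q - 1); both groups contain (z + q - 1), giving (8·z + 5·q - 7)·(z + q - 1).

(2·z - 7·q - 4)·(8·z + 5·q - 7)·(z + q - 1)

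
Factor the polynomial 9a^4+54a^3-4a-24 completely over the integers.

(a+6)(9a^3-4)

Group as (9a^4-4a) + (54a^3-24) = a(9a^3-4) + 6(9a^3-4).
Both groups share the factor (9a^3-4).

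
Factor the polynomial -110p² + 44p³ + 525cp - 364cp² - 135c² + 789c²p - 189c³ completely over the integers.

Group: 7c(-27c² + 105cp - 22p²) + (-2p + 5)(-27c² + 105cp - 22p²); both groups contain (-27c² + 105cp - 22p²), so (7c - 2p + 5) is a factor with cofactor -27c² + 105cp - 22p².
The cofactor groups again: -27c² + 105cp - 22p² = -3c(9c - 2p) + 11p(9c - 2p); both groups contain (9c - 2p), giving -(3c - 11p)(9c - 2p).

-(3c - 11p)(7c - 2p + 5)(9c - 2p)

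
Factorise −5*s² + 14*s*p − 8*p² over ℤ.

Group: −5*s*(s − 2*p) + 4*p*(s − 2*p); both groups contain (s − 2*p).

−(s − 2*p)*(5*s − 4*p)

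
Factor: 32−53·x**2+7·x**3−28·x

(7·x−4)·(x+1)·(x−8)

Testing divisors of the constant over divisors of the leading coefficient, x = −1 is a root, so (x+1) is a factor; dividing leaves 7·x**2−60·x+32.
The remaining quadratic factors as (7·x−4)(x−8).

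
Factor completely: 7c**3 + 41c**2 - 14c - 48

(7c - 8)(c + 1)(c + 6)

Testing divisors of the constant over divisors of the leading coefficient, c = -6 is a root, so (c + 6) is a factor; dividing leaves 7c**2 - c - 8.
The remaining quadratic factors as (7c - 8)(c + 1).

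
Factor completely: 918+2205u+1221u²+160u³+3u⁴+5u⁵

(5u+3)(u+2)(u+3)(u²-5u+51)

By the rational root theorem, u = -3 is a root, so (u+3) is a factor; dividing leaves 5u⁴-12u³+196u²+633u+306.
Then u = -2 is a root, so (u+2) divides it; the quotient is 5u³-22u²+240u+153.
Next, u = -3/5 is a root, giving the factor (5u+3) and quotient u²-5u+51.
The quadratic u²-5u+51 has discriminant -179 < 0 and is irreducible over ℤ.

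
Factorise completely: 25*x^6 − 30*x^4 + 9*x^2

x^2*(5*x^2 − 3)^2

Factor out x^2 first: what remains is 25*x^4 − 30*x^2 + 9.
Recognize a perfect-square trinomial with the parts 5*x^2 and 3.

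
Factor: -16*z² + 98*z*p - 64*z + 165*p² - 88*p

-(2*z - 15*p + 8)*(8*z + 11*p)

Group: -8*z*(2*z - 15*p + 8) - 11*p*(2*z - 15*p + 8); both groups contain (2*z - 15*p + 8).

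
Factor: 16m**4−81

(2m+3)(2m−3)(4m**2+9)

Write as (4m**2)² − (9)², then factor 4m**2−9 once more.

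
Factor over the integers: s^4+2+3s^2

(s^2+1)(s^2+2)

Substitute u = s^2 to get a quadratic in u, then factor.
s^2+1 is irreducible over ℤ (sum of squares).
s^2+2 is irreducible over ℤ (always positive, so no real roots).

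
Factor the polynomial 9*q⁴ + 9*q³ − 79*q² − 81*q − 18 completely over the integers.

(3*q + 1)*(3*q + 2)*(q + 3)*(q − 3)

Testing divisors of the constant over divisors of the leading coefficient, q = −3 is a root, so (q + 3) is a factor; dividing leaves 9*q³ − 18*q² − 25*q − 6.
Continuing, q = −2/3 is a root, so (3*q + 2) divides it; the quotient is 3*q² − 8*q − 3.
The remaining quadratic factors as (q − 3)(3*q + 1).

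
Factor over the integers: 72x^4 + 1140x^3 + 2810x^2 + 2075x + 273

Among the possible rational roots, x = -7/6 is a root, so (6x + 7) divides it; the quotient is 12x^3 + 176x^2 + 263x + 39.
Continuing, x = -13 is a root, so (x + 13) is a factor; dividing leaves 12x^2 + 20x + 3.
The remaining quadratic factors as (2x + 3)(6x + 1).

(2x + 3)(6x + 1)(6x + 7)(x + 13)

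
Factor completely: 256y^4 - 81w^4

(4y)⁴ − (3w)⁴ = ((4y)² − (3w)²)((4y)² + (3w)²); the first factor splits again, the second (16y^2 + 9w^2) is irreducible.

(4y - 3w)(4y + 3w)(16y^2 + 9w^2)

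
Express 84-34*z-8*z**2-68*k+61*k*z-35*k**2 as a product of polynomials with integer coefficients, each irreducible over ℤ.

Group: -5*k*(7*k-z-6) + (8*z-14)*(7*k-z-6); both groups contain (7*k-z-6).

-(5*k-8*z+14)*(7*k-z-6)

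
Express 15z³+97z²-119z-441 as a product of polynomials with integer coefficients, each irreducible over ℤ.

(3z-7)(5z+9)(z+7)

Testing divisors of the constant over divisors of the leading coefficient, z = -9/5 is a root, so (5z+9) divides it; the quotient is 3z²+14z-49.
The remaining quadratic factors as (3z-7)(z+7).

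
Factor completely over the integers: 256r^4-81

(4r+3)(4r-3)(16r^2+9)

Difference of squares twice: with A = 4r and B = 3, A⁴ − B⁴ = (A² − B²)(A² + B²), and A² − B² factors again.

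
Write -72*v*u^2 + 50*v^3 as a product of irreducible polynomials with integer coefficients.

Factor out 2*v, leaving 25*v^2 - 36*u^2, which is a difference of two squares.

2*v*(5*v - 6*u)*(5*v + 6*u)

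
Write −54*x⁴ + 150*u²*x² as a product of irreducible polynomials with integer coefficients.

6*x²*(5*u + 3*x)*(5*u − 3*x)

Factor out 6*x², leaving 25*u² − 9*x², which is a difference of two squares.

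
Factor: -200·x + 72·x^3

Every term has a factor of 8·x. Then 9·x^2 - 25 = (3·x)² − (5)².

8·x·(3·x + 5)·(3·x - 5)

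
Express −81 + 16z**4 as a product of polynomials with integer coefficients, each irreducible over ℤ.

Difference of squares twice: with A = 2z and B = 3, A⁴ − B⁴ = (A² − B²)(A² + B²), and A² − B² factors again.

(2z + 3)(2z − 3)(4z**2 + 9)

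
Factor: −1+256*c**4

(4*c)⁴ − (1)⁴ = ((4*c)² − (1)²)((4*c)² + (1)²); the first factor splits again, the second (16*c**2+1) is irreducible.

(4*c+1)*(4*c−1)*(16*c**2+1)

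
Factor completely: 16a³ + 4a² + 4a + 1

Group as (16a³ + 4a) + (4a² + 1) = 4a(4a² + 1) + (4a² + 1).
Both groups share the factor (4a² + 1).

(4a + 1)(4a² + 1)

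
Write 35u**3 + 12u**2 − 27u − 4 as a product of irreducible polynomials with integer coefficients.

(5u − 4)(7u + 1)(u + 1)

Trying the rational-root candidates, u = −1 is a root, so (u + 1) divides it; the quotient is 35u**2 − 23u − 4.
The remaining quadratic factors as (7u + 1)(5u − 4).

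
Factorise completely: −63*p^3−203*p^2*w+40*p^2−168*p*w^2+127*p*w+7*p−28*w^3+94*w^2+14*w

−(7*p+7*w+1)*(9*p+2*w−7)*(p+2*w)

Group: 9*p*(−7*p^2−21*p*w−p−14*w^2−2*w) + (2*w−7)*(−7*p^2−21*p*w−p−14*w^2−2*w); both groups contain (−7*p^2−21*p*w−p−14*w^2−2*w), so (9*p+2*w−7) is a factor with cofactor −7*p^2−21*p*w−p−14*w^2−2*w.
The cofactor groups again: −7*p^2−21*p*w−p−14*w^2−2*w = −7*p*(p+2*w) + (−7*w−1)*(p+2*w); both groups contain (p+2*w), giving −(7*p+7*w+1)*(p+2*w).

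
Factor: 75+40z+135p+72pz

(8z+15)(9p+5)

Group as (72pz+135p) + (40z+75) = 9p(8z+15) + 5(8z+15).
Both groups share the factor (8z+15).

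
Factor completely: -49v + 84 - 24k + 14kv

Group as (14kv - 24k) + (-49v + 84) = 2k(7v - 12) - 7(7v - 12).
Both groups share the factor (7v - 12).

(2k - 7)(7v - 12)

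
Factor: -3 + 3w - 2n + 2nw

(2n + 3)(w - 1)

Group as (2nw - 2n) + (3w - 3) = 2n(w - 1) + 3(w - 1).
Both groups share the factor (w - 1).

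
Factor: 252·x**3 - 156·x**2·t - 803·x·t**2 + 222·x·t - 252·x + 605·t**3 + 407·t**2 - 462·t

(14·x - 11·t - 14)·(3·x - 5·t + 3)·(6·x + 11·t)

Group: 14·x·(18·x**2 + 3·x·t + 18·x - 55·t**2 + 33·t) + (-11·t - 14)·(18·x**2 + 3·x·t + 18·x - 55·t**2 + 33·t); both groups contain (18·x**2 + 3·x·t + 18·x - 55·t**2 + 33·t), so (14·x - 11·t - 14) is a factor with cofactor 18·x**2 + 3·x·t + 18·x - 55·t**2 + 33·t.
The cofactor groups again: 18·x**2 + 3·x·t + 18·x - 55·t**2 + 33·t = 6·x·(3·x - 5·t + 3) + 11·t·(3·x - 5·t + 3); both groups contain (3·x - 5·t + 3), giving (6·x + 11·t)·(3·x - 5·t + 3).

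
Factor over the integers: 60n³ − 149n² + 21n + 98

(3n + 2)(4n − 7)(5n − 7)

Trying the rational-root candidates, n = 7/5 is a root, giving the factor (5n − 7) and quotient 12n² − 13n − 14.
The remaining quadratic factors as (3n + 2)(4n − 7).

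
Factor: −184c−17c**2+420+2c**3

(2c+15)(c−14)(c−2)

Trying the rational-root candidates, c = 2 is a root, giving the factor (c−2) and quotient 2c**2−13c−210.
The remaining quadratic factors as (c−14)(2c+15).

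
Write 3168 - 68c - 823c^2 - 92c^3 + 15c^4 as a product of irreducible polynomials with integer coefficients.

(3c + 8)(5c - 9)(c + 4)(c - 11)

By the rational root theorem, c = 11 is a root, giving the factor (c - 11) and quotient 15c^3 + 73c^2 - 20c - 288.
Then c = 9/5 is a root, so (5c - 9) is a factor; dividing leaves 3c^2 + 20c + 32.
The remaining quadratic factors as (3c + 8)(c + 4).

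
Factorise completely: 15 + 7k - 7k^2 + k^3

Trying the rational-root candidates, k = 3 is a root, so (k - 3) divides it; the quotient is k^2 - 4k - 5.
The remaining quadratic factors as (k + 1)(k - 5).

(k + 1)(k - 3)(k - 5)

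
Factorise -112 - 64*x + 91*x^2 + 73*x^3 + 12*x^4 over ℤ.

Among the possible rational roots, x = -4/3 is a root, so (3*x + 4) is a factor; dividing leaves 4*x^3 + 19*x^2 + 5*x - 28.
Next, x = -4 is a root, so (x + 4) divides it; the quotient is 4*x^2 + 3*x - 7.
The remaining quadratic factors as (4*x + 7)(x - 1).

(3*x + 4)*(4*x + 7)*(x + 4)*(x - 1)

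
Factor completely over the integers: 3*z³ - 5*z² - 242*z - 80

(3*z + 1)*(z + 8)*(z - 10)

By the rational root theorem, z = -1/3 is a root, giving the factor (3*z + 1) and quotient z² - 2*z - 80.
The remaining quadratic factors as (z + 8)(z - 10).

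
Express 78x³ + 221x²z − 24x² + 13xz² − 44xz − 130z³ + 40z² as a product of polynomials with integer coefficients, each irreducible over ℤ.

Group: 13x(6x² + 11xz − 10z²) + (13z − 4)(6x² + 11xz − 10z²); both groups contain (6x² + 11xz − 10z²), so (13x + 13z − 4) is a factor with cofactor 6x² + 11xz − 10z².
The cofactor groups again: 6x² + 11xz − 10z² = 3x(2x + 5z) − 2z(2x + 5z); both groups contain (2x + 5z), giving (3x − 2z)(2x + 5z).

(13x + 13z − 4)(2x + 5z)(3x − 2z)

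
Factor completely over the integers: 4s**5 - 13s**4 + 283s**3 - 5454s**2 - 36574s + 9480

By the rational root theorem, s = -5 is a root, so (s + 5) is a factor; dividing leaves 4s**4 - 33s**3 + 448s**2 - 7694s + 1896.
Continuing, s = 1/4 is a root, so (4s - 1) is a factor; dividing leaves s**3 - 8s**2 + 110s - 1896.
Next, s = 12 is a root, so (s - 12) is a factor; dividing leaves s**2 + 4s + 158.
The quadratic s**2 + 4s + 158 has discriminant -616 < 0 and is irreducible over ℤ.

(4s - 1)(s + 5)(s - 12)(s**2 + 4s + 158)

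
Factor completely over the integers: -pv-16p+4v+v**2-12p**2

-(3p+v+4)(4p-v)

Group: -3p(4p-v) + (-v-4)(4p-v); both groups contain (4p-v).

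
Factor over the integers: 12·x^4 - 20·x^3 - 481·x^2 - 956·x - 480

Among the possible rational roots, x = 8 is a root, so (x - 8) is a factor; dividing leaves 12·x^3 + 76·x^2 + 127·x + 60.
Continuing, x = -5/6 is a root, giving the factor (6·x + 5) and quotient 2·x^2 + 11·x + 12.
The remaining quadratic factors as (x + 4)(2·x + 3).

(2·x + 3)·(6·x + 5)·(x + 4)·(x - 8)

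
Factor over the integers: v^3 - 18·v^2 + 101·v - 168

(v - 3)·(v - 7)·(v - 8)

Trying the rational-root candidates, v = 7 is a root, so (v - 7) divides it; the quotient is v^2 - 11·v + 24.
The remaining quadratic factors as (v - 3)(v - 8).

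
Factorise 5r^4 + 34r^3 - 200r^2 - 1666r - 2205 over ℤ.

(5r + 9)(r + 5)(r + 7)(r - 7)

Trying the rational-root candidates, r = -9/5 is a root, so (5r + 9) divides it; the quotient is r^3 + 5r^2 - 49r - 245.
Next, r = -5 is a root, giving the factor (r + 5) and quotient r^2 - 49.
The remaining quadratic factors as (r + 7)(r - 7).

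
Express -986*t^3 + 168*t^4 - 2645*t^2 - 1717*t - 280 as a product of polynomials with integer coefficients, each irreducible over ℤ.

(4*t + 1)*(6*t + 7)*(7*t + 5)*(t - 8)

Trying the rational-root candidates, t = 8 is a root, so (t - 8) is a factor; dividing leaves 168*t^3 + 358*t^2 + 219*t + 35.
Then t = -7/6 is a root, so (6*t + 7) is a factor; dividing leaves 28*t^2 + 27*t + 5.
The remaining quadratic factors as (7*t + 5)(4*t + 1).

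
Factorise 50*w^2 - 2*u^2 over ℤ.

2*(5*w - u)*(5*w + u)

Factor out 2, leaving 25*w^2 - u^2, which is a difference of two squares.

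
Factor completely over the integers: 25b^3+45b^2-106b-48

Testing divisors of the constant over divisors of the leading coefficient, b = -2/5 is a root, giving the factor (5b+2) and quotient 5b^2+7b-24.
The remaining quadratic factors as (b+3)(5b-8).

(5b+2)(5b-8)(b+3)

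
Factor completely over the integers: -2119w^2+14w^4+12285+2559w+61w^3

By the rational root theorem, w = 7/2 is a root, so (2w-7) divides it; the quotient is 7w^3+55w^2-867w-1755.
Then w = -15 is a root, so (w+15) is a factor; dividing leaves 7w^2-50w-117.
The remaining quadratic factors as (w-9)(7w+13).

(2w-7)(7w+13)(w+15)(w-9)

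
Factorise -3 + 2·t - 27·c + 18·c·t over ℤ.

(2·t - 3)·(9·c + 1)

Group as (18·c·t - 27·c) + (2·t - 3) = 9·c·(2·t - 3) + (2·t - 3).
Both groups share the factor (2·t - 3).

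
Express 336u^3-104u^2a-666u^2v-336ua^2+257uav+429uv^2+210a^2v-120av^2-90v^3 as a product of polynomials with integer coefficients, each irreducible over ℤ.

(6u-7a-3v)(7u+6a-6v)(8u-5v)

Group: 8u(42u^2-13ua-57uv-42a^2+24av+18v^2) - 5v(42u^2-13ua-57uv-42a^2+24av+18v^2); both groups contain (42u^2-13ua-57uv-42a^2+24av+18v^2), so (8u-5v) is a factor with cofactor 42u^2-13ua-57uv-42a^2+24av+18v^2.
The cofactor groups again: 42u^2-13ua-57uv-42a^2+24av+18v^2 = 7u(6u-7a-3v) + (6a-6v)(6u-7a-3v); both groups contain (6u-7a-3v), giving (7u+6a-6v)(6u-7a-3v).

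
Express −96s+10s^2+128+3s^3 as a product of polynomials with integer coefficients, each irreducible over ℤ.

Testing divisors of the constant over divisors of the leading coefficient, s = 2 is a root, so (s−2) is a factor; dividing leaves 3s^2+16s−64.
The remaining quadratic factors as (s+8)(3s−8).

(3s−8)(s+8)(s−2)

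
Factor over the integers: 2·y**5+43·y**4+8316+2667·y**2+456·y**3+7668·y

(2·y+7)·(y+3)·(y+6)·(y**2+9·y+66)

Among the possible rational roots, y = -6 is a root, so (y+6) is a factor; dividing leaves 2·y**4+31·y**3+270·y**2+1047·y+1386.
Next, y = -3 is a root, giving the factor (y+3) and quotient 2·y**3+25·y**2+195·y+462.
Next, y = -7/2 is a root, so (2·y+7) divides it; the quotient is y**2+9·y+66.
The quadratic y**2+9·y+66 has discriminant -183 < 0 and is irreducible over ℤ.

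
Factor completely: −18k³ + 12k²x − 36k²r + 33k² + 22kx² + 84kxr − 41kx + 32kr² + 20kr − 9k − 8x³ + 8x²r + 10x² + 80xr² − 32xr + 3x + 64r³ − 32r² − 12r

−(2k + 2x + 4r − 3)(3k − x + 4r)(3k − 4x − 4r − 1)

Group: 3k(−6k² − 4kx − 20kr + 9k + 2x² − 4xr − 3x − 16r² + 12r) + (−4x − 4r − 1)(−6k² − 4kx − 20kr + 9k + 2x² − 4xr − 3x − 16r² + 12r); both groups contain (−6k² − 4kx − 20kr + 9k + 2x² − 4xr − 3x − 16r² + 12r), so (3k − 4x − 4r − 1) is a factor with cofactor −6k² − 4kx − 20kr + 9k + 2x² − 4xr − 3x − 16r² + 12r.
The cofactor groups again: −6k² − 4kx − 20kr + 9k + 2x² − 4xr − 3x − 16r² + 12r = −2k(3k − x + 4r) + (−2x − 4r + 3)(3k − x + 4r); both groups contain (3k − x + 4r), giving −(2k + 2x + 4r − 3)(3k − x + 4r).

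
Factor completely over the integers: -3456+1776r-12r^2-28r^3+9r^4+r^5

Among the possible rational roots, r = -8 is a root, so (r+8) divides it; the quotient is r^4+r^3-36r^2+276r-432.
Continuing, r = -9 is a root, so (r+9) is a factor; dividing leaves r^3-8r^2+36r-48.
Then r = 2 is a root, giving the factor (r-2) and quotient r^2-6r+24.
The quadratic r^2-6r+24 has discriminant -60 < 0 and is irreducible over ℤ.

(r+8)(r+9)(r-2)(r^2-6r+24)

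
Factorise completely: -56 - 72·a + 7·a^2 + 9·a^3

(9·a + 7)·(a^2 - 8)

Group as (9·a^3 - 72·a) + (7·a^2 - 56) = 9·a·(a^2 - 8) + 7·(a^2 - 8).
Both groups share the factor (a^2 - 8).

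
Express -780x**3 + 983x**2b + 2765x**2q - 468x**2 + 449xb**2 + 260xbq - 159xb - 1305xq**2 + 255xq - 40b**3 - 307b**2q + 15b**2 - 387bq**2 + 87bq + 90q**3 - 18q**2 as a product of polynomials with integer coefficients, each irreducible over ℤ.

Group: 13x(-60x**2 + 71xb + 185xq - 36x + 40b**2 + 67bq - 15b - 15q**2 + 3q) + (-b - 6q)(-60x**2 + 71xb + 185xq - 36x + 40b**2 + 67bq - 15b - 15q**2 + 3q); both groups contain (-60x**2 + 71xb + 185xq - 36x + 40b**2 + 67bq - 15b - 15q**2 + 3q), so (13x - b - 6q) is a factor with cofactor -60x**2 + 71xb + 185xq - 36x + 40b**2 + 67bq - 15b - 15q**2 + 3q.
The cofactor groups again: -60x**2 + 71xb + 185xq - 36x + 40b**2 + 67bq - 15b - 15q**2 + 3q = -5x(12x + 5b - q) + (8b + 15q - 3)(12x + 5b - q); both groups contain (12x + 5b - q), giving -(5x - 8b - 15q + 3)(12x + 5b - q).

-(5x - 8b - 15q + 3)(13x - b - 6q)(12x + 5b - q)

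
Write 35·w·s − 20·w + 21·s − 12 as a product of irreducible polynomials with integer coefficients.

Group as (35·w·s − 20·w) + (21·s − 12) = 5·w·(7·s − 4) + 3·(7·s − 4).
Both groups share the factor (7·s − 4).

(5·w + 3)·(7·s − 4)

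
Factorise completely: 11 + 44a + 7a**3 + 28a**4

(4a + 1)(7a**3 + 11)

Group as (28a**4 + 44a) + (7a**3 + 11) = 4a(7a**3 + 11) + (7a**3 + 11).
Both groups share the factor (7a**3 + 11).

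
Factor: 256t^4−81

(4t+3)(4t−3)(16t^2+9)

(4t)⁴ − (3)⁴ = ((4t)² − (3)²)((4t)² + (3)²); the first factor splits again, the second (16t^2+9) is irreducible.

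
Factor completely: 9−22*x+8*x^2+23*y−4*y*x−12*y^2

−(3*y−2*x+1)*(4*y+4*x−9)

Group: −3*y*(4*y+4*x−9) + (2*x−1)*(4*y+4*x−9); both groups contain (4*y+4*x−9).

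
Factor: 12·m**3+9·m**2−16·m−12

(4·m+3)·(3·m**2−4)

Group as (12·m**3−16·m) + (9·m**2−12) = 4·m·(3·m**2−4) + 3·(3·m**2−4).
Both groups share the factor (3·m**2−4).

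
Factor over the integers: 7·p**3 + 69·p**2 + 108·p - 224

(7·p - 8)·(p + 4)·(p + 7)

By the rational root theorem, p = -7 is a root, giving the factor (p + 7) and quotient 7·p**2 + 20·p - 32.
The remaining quadratic factors as (p + 4)(7·p - 8).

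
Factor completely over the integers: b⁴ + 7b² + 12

Substitute u = b² to get a quadratic in u, then factor.
b² + 3 is irreducible over ℤ (always positive, so no real roots).
b² + 4 is irreducible over ℤ (sum of squares).

(b² + 3)(b² + 4)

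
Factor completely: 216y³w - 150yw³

6wy(6y - 5w)(6y + 5w)

Every term has a factor of 6yw. Then 36y² - 25w² = (6y)² − (5w)².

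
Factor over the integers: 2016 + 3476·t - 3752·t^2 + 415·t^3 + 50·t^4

(2·t - 9)·(5·t + 2)·(5·t - 8)·(t + 14)

By the rational root theorem, t = -14 is a root, so (t + 14) divides it; the quotient is 50·t^3 - 285·t^2 + 238·t + 144.
Continuing, t = 8/5 is a root, giving the factor (5·t - 8) and quotient 10·t^2 - 41·t - 18.
The remaining quadratic factors as (5·t + 2)(2·t - 9).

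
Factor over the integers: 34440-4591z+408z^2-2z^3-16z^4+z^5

Trying the rational-root candidates, z = -8 is a root, so (z+8) divides it; the quotient is z^4-24z^3+190z^2-1112z+4305.
Next, z = 7 is a root, giving the factor (z-7) and quotient z^3-17z^2+71z-615.
Then z = 15 is a root, so (z-15) is a factor; dividing leaves z^2-2z+41.
The quadratic z^2-2z+41 has discriminant -160 < 0 and is irreducible over ℤ.

(z+8)(z-15)(z-7)(z^2-2z+41)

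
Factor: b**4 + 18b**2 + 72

(b**2 + 12)(b**2 + 6)

Substitute u = b**2 to get a quadratic in u, then factor.
b**2 + 12 is irreducible over ℤ (always positive, so no real roots).
b**2 + 6 is irreducible over ℤ (always positive, so no real roots).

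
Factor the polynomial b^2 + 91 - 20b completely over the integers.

(b - 13)(b - 7)

Two integers with product 91 and sum -20 are -7 and -13.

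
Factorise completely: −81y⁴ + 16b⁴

(2b + 3y)(2b − 3y)(4b² + 9y²)

(2b)⁴ − (3y)⁴ = ((2b)² − (3y)²)((2b)² + (3y)²); the first factor splits again, the second (4b² + 9y²) is irreducible.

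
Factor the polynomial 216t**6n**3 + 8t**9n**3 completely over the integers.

Pull out the common factor 8t**6n**3, leaving t**3 + 27.
Recognize a sum of cubes with the parts t and 3.

8n**3t**6(t + 3)(t**2 - 3t + 9)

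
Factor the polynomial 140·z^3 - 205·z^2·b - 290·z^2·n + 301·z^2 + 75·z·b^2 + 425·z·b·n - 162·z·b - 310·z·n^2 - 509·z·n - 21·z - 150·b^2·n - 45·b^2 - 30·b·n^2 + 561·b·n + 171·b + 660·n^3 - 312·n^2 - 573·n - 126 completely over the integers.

Group: 7·z·(20·z^2 - 15·z·b - 10·z·n + 3·z + 30·b·n + 9·b - 60·n^2 - 48·n - 9) + (-5·b - 11·n + 14)·(20·z^2 - 15·z·b - 10·z·n + 3·z + 30·b·n + 9·b - 60·n^2 - 48·n - 9); both groups contain (20·z^2 - 15·z·b - 10·z·n + 3·z + 30·b·n + 9·b - 60·n^2 - 48·n - 9), so (7·z - 5·b - 11·n + 14) is a factor with cofactor 20·z^2 - 15·z·b - 10·z·n + 3·z + 30·b·n + 9·b - 60·n^2 - 48·n - 9.
The cofactor groups again: 20·z^2 - 15·z·b - 10·z·n + 3·z + 30·b·n + 9·b - 60·n^2 - 48·n - 9 = 5·z·(4·z - 3·b + 6·n + 3) + (-10·n - 3)·(4·z - 3·b + 6·n + 3); both groups contain (4·z - 3·b + 6·n + 3), giving (5·z - 10·n - 3)·(4·z - 3·b + 6·n + 3).

(5·z - 10·n - 3)·(4·z - 3·b + 6·n + 3)·(7·z - 5·b - 11·n + 14)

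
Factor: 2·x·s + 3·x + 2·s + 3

(2·s + 3)·(x + 1)

Group as (2·x·s + 3·x) + (2·s + 3) = x·(2·s + 3) + (2·s + 3).
Both groups share the factor (2·s + 3).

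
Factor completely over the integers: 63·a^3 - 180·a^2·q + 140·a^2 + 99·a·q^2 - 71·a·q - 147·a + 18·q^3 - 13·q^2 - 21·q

(7·a + q)·(9·a - 9·q - 7)·(a - 2·q + 3)

Group: 7·a·(9·a^2 - 27·a·q + 20·a + 18·q^2 - 13·q - 21) + q·(9·a^2 - 27·a·q + 20·a + 18·q^2 - 13·q - 21); both groups contain (9·a^2 - 27·a·q + 20·a + 18·q^2 - 13·q - 21), so (7·a + q) is a factor with cofactor 9·a^2 - 27·a·q + 20·a + 18·q^2 - 13·q - 21.
The cofactor groups again: 9·a^2 - 27·a·q + 20·a + 18·q^2 - 13·q - 21 = 9·a·(a - 2·q + 3) + (-9·q - 7)·(a - 2·q + 3); both groups contain (a - 2·q + 3), giving (9·a - 9·q - 7)·(a - 2·q + 3).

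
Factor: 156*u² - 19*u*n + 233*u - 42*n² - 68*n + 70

(12*u - 7*n + 5)*(13*u + 6*n + 14)

Group: 12*u*(13*u + 6*n + 14) + (-7*n + 5)*(13*u + 6*n + 14); both groups contain (13*u + 6*n + 14).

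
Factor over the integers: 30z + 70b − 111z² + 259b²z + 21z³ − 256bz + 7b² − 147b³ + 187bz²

Group: 7b(−21b² + 46bz + b + 7z² − 37z + 10) + 3z(−21b² + 46bz + b + 7z² − 37z + 10); both groups contain (−21b² + 46bz + b + 7z² − 37z + 10), so (7b + 3z) is a factor with cofactor −21b² + 46bz + b + 7z² − 37z + 10.
The cofactor groups again: −21b² + 46bz + b + 7z² − 37z + 10 = −7b(3b − 7z + 2) + (−z + 5)(3b − 7z + 2); both groups contain (3b − 7z + 2), giving −(7b + z − 5)(3b − 7z + 2).

−(3b − 7z + 2)(7b + 3z)(7b + z − 5)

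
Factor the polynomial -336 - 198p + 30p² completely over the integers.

6(5p + 7)(p - 8)

Pull out the common factor 6, then factor the remaining trinomial.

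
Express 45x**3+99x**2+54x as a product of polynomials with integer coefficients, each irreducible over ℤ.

9x(5x+6)(x+1)

Pull out the common factor 9x, then factor the remaining trinomial.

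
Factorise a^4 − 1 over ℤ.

Difference of squares twice: with A = a and B = 1, A⁴ − B⁴ = (A² − B²)(A² + B²), and A² − B² factors again.

(a + 1)*(a − 1)*(a^2 + 1)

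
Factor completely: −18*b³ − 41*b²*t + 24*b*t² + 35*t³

Group: 9*b*(−2*b² − 3*b*t + 5*t²) + 7*t*(−2*b² − 3*b*t + 5*t²); both groups contain (−2*b² − 3*b*t + 5*t²), so (9*b + 7*t) is a factor with cofactor −2*b² − 3*b*t + 5*t².
The cofactor groups again: −2*b² − 3*b*t + 5*t² = −2*b*(b − t) − 5*t*(b − t); both groups contain (b − t), giving −(2*b + 5*t)*(b − t).

−(2*b + 5*t)*(9*b + 7*t)*(b − t)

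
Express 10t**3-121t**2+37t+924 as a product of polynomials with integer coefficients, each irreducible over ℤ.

(2t-7)(5t+12)(t-11)

Trying the rational-root candidates, t = 11 is a root, so (t-11) divides it; the quotient is 10t**2-11t-84.
The remaining quadratic factors as (2t-7)(5t+12).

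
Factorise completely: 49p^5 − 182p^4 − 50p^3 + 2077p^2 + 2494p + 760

(7p + 4)(7p + 5)(p + 2)(p^2 − 7p + 19)

Trying the rational-root candidates, p = −4/7 is a root, giving the factor (7p + 4) and quotient 7p^4 − 30p^3 + 10p^2 + 291p + 190.
Then p = −5/7 is a root, giving the factor (7p + 5) and quotient p^3 − 5p^2 + 5p + 38.
Next, p = −2 is a root, so (p + 2) divides it; the quotient is p^2 − 7p + 19.
The quadratic p^2 − 7p + 19 has discriminant −27 < 0 and is irreducible over ℤ.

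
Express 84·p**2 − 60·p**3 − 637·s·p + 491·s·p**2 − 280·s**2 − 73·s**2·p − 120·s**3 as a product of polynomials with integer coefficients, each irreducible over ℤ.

Group: 3·s·(−40·s**2 − 91·s·p + 12·p**2) + (−5·p + 7)·(−40·s**2 − 91·s·p + 12·p**2); both groups contain (−40·s**2 − 91·s·p + 12·p**2), so (3·s − 5·p + 7) is a factor with cofactor −40·s**2 − 91·s·p + 12·p**2.
The cofactor groups again: −40·s**2 − 91·s·p + 12·p**2 = −5·s·(8·s − p) − 12·p·(8·s − p); both groups contain (8·s − p), giving −(5·s + 12·p)·(8·s − p).

−(3·s − 5·p + 7)·(8·s − p)·(5·s + 12·p)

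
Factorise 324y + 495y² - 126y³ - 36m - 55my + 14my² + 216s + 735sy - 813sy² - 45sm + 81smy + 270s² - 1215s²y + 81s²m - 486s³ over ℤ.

Group: 9s(-54s² + 9sm - 123sy - 24s + 7my + 4m - 63y² - 36y) + (2y - 9)(-54s² + 9sm - 123sy - 24s + 7my + 4m - 63y² - 36y); both groups contain (-54s² + 9sm - 123sy - 24s + 7my + 4m - 63y² - 36y), so (9s + 2y - 9) is a factor with cofactor -54s² + 9sm - 123sy - 24s + 7my + 4m - 63y² - 36y.
The cofactor groups again: -54s² + 9sm - 123sy - 24s + 7my + 4m - 63y² - 36y = -9s(6s - m + 9y) + (-7y - 4)(6s - m + 9y); both groups contain (6s - m + 9y), giving -(9s + 7y + 4)(6s - m + 9y).

-(6s - m + 9y)(9s + 2y - 9)(9s + 7y + 4)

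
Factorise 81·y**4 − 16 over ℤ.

(3·y + 2)·(3·y − 2)·(9·y**2 + 4)

(3·y)⁴ − (2)⁴ = ((3·y)² − (2)²)((3·y)² + (2)²); the first factor splits again, the second (9·y**2 + 4) is irreducible.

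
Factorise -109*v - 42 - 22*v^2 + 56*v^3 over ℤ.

(2*v + 1)*(4*v - 7)*(7*v + 6)

Testing divisors of the constant over divisors of the leading coefficient, v = -6/7 is a root, so (7*v + 6) divides it; the quotient is 8*v^2 - 10*v - 7.
The remaining quadratic factors as (4*v - 7)(2*v + 1).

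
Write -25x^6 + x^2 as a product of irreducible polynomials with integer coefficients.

Factor out x^2 first: what remains is -25x^4 + 1.
Recognize a difference of squares with the parts 1 and 5x^2.

-x^2(5x^2 + 1)(5x^2 - 1)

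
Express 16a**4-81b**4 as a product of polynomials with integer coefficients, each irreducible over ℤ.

(2a)⁴ − (3b)⁴ = ((2a)² − (3b)²)((2a)² + (3b)²); the first factor splits again, the second (4a**2+9b**2) is irreducible.

(2a+3b)(2a-3b)(4a**2+9b**2)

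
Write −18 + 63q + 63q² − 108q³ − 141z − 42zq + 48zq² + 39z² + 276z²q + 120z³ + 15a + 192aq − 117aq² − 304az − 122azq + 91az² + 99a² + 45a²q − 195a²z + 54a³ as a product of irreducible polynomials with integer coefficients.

(2a − 3z − 3q + 3)(3a − 8z + 4q − 1)(9a + 5z + 9q + 6)

Group: 2a(27a² − 57az + 63aq + 9a − 40z² − 52zq − 53z + 36q² + 15q − 6) + (−3z − 3q + 3)(27a² − 57az + 63aq + 9a − 40z² − 52zq − 53z + 36q² + 15q − 6); both groups contain (27a² − 57az + 63aq + 9a − 40z² − 52zq − 53z + 36q² + 15q − 6), so (2a − 3z − 3q + 3) is a factor with cofactor 27a² − 57az + 63aq + 9a − 40z² − 52zq − 53z + 36q² + 15q − 6.
The cofactor groups again: 27a² − 57az + 63aq + 9a − 40z² − 52zq − 53z + 36q² + 15q − 6 = 3a(9a + 5z + 9q + 6) + (−8z + 4q − 1)(9a + 5z + 9q + 6); both groups contain (9a + 5z + 9q + 6), giving (3a − 8z + 4q − 1)(9a + 5z + 9q + 6).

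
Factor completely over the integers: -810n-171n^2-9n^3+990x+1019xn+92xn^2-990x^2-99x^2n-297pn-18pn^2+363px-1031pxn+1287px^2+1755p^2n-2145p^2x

-(11x-9n)(13p-n-10)(15p-9x+n+9)

Group: 15p(-143px+117pn+11xn+110x-9n^2-90n) + (-9x+n+9)(-143px+117pn+11xn+110x-9n^2-90n); both groups contain (-143px+117pn+11xn+110x-9n^2-90n), so (15p-9x+n+9) is a factor with cofactor -143px+117pn+11xn+110x-9n^2-90n.
The cofactor groups again: -143px+117pn+11xn+110x-9n^2-90n = -13p(11x-9n) + (n+10)(11x-9n); both groups contain (11x-9n), giving -(13p-n-10)(11x-9n).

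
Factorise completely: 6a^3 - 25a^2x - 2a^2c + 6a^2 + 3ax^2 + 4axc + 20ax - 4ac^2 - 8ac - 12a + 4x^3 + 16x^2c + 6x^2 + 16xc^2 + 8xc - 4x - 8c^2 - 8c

(2a - x - 2c - 2)(3a + x + 2c)(a - 4x + 2)

Group: 3a(2a^2 - 9ax - 2ac + 2a + 4x^2 + 8xc + 6x - 4c - 4) + (x + 2c)(2a^2 - 9ax - 2ac + 2a + 4x^2 + 8xc + 6x - 4c - 4); both groups contain (2a^2 - 9ax - 2ac + 2a + 4x^2 + 8xc + 6x - 4c - 4), so (3a + x + 2c) is a factor with cofactor 2a^2 - 9ax - 2ac + 2a + 4x^2 + 8xc + 6x - 4c - 4.
The cofactor groups again: 2a^2 - 9ax - 2ac + 2a + 4x^2 + 8xc + 6x - 4c - 4 = a(2a - x - 2c - 2) + (-4x + 2)(2a - x - 2c - 2); both groups contain (2a - x - 2c - 2), giving (a - 4x + 2)(2a - x - 2c - 2).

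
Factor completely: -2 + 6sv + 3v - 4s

(2s + 1)(3v - 2)

Group as (6sv - 4s) + (3v - 2) = 2s(3v - 2) + (3v - 2).
Both groups share the factor (3v - 2).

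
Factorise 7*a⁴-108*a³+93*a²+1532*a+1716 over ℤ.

(7*a+11)*(a+2)*(a-13)*(a-6)

By the rational root theorem, a = -2 is a root, so (a+2) is a factor; dividing leaves 7*a³-122*a²+337*a+858.
Then a = -11/7 is a root, giving the factor (7*a+11) and quotient a²-19*a+78.
The remaining quadratic factors as (a-6)(a-13).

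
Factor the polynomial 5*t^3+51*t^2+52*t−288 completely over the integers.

By the rational root theorem, t = 9/5 is a root, giving the factor (5*t−9) and quotient t^2+12*t+32.
The remaining quadratic factors as (t+8)(t+4).

(5*t−9)*(t+4)*(t+8)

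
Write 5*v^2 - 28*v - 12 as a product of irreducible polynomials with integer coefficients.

(5*v + 2)*(v - 6)

Need a pair with product 5·(-12) = -60 and sum -28: that's 2 and -30.
Split the middle term: 5*v^2 + 2*v - 30*v - 12 = v*(5*v + 2) - 6*(5*v + 2).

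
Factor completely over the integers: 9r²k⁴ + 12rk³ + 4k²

Pull out the common factor k², leaving 9r²k² + 12rk + 4.
Recognize a perfect-square trinomial with the parts 3rk and 2.

k²(3rk + 2)²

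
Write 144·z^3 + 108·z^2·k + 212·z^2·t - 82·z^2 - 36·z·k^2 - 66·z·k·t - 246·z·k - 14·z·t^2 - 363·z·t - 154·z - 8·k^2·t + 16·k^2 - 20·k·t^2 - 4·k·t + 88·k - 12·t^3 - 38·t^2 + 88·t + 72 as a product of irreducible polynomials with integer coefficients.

(8·z - 2·k - 2·t - 9)·(2·z + 2·k + 3·t + 2)·(9·z + 2·t - 4)

Group: 2·z·(72·z^2 - 18·z·k - 2·z·t - 113·z - 4·k·t + 8·k - 4·t^2 - 10·t + 36) + (2·k + 3·t + 2)·(72·z^2 - 18·z·k - 2·z·t - 113·z - 4·k·t + 8·k - 4·t^2 - 10·t + 36); both groups contain (72·z^2 - 18·z·k - 2·z·t - 113·z - 4·k·t + 8·k - 4·t^2 - 10·t + 36), so (2·z + 2·k + 3·t + 2) is a factor with cofactor 72·z^2 - 18·z·k - 2·z·t - 113·z - 4·k·t + 8·k - 4·t^2 - 10·t + 36.
The cofactor groups again: 72·z^2 - 18·z·k - 2·z·t - 113·z - 4·k·t + 8·k - 4·t^2 - 10·t + 36 = 8·z·(9·z + 2·t - 4) + (-2·k - 2·t - 9)·(9·z + 2·t - 4); both groups contain (9·z + 2·t - 4), giving (8·z - 2·k - 2·t - 9)·(9·z + 2·t - 4).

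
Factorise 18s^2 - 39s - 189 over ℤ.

Pull out the common factor 3, then factor the remaining trinomial.

3(2s - 9)(3s + 7)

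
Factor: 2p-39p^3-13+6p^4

(2p-13)(3p^3+1)

Group as (6p^4+2p) + (-39p^3-13) = 2p(3p^3+1) - 13(3p^3+1).
Both groups share the factor (3p^3+1).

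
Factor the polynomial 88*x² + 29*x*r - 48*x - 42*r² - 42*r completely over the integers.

(11*x - 6*r - 6)*(8*x + 7*r)

Group: 11*x*(8*x + 7*r) + (-6*r - 6)*(8*x + 7*r); both groups contain (8*x + 7*r).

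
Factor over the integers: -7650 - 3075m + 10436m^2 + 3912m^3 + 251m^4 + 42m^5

Among the possible rational roots, m = -3 is a root, giving the factor (m + 3) and quotient 42m^4 + 125m^3 + 3537m^2 - 175m - 2550.
Next, m = -5/6 is a root, so (6m + 5) divides it; the quotient is 7m^3 + 15m^2 + 577m - 510.
Continuing, m = 6/7 is a root, so (7m - 6) divides it; the quotient is m^2 + 3m + 85.
The quadratic m^2 + 3m + 85 has discriminant -331 < 0 and is irreducible over ℤ.

(6m + 5)(7m - 6)(m + 3)(m^2 + 3m + 85)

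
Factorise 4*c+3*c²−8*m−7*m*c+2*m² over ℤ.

(m−3*c−4)*(2*m−c)

Group: m*(2*m−c) + (−3*c−4)*(2*m−c); both groups contain (2*m−c).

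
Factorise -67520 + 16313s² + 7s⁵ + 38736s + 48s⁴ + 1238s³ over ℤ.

(7s - 8)(s + 5)(s + 8)(s² - 5s + 211)

Trying the rational-root candidates, s = -5 is a root, so (s + 5) is a factor; dividing leaves 7s⁴ + 13s³ + 1173s² + 10448s - 13504.
Then s = 8/7 is a root, so (7s - 8) divides it; the quotient is s³ + 3s² + 171s + 1688.
Continuing, s = -8 is a root, giving the factor (s + 8) and quotient s² - 5s + 211.
The quadratic s² - 5s + 211 has discriminant -819 < 0 and is irreducible over ℤ.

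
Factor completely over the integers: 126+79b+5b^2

Need a pair with product 5·126 = 630 and sum 79: that's 9 and 70.
Split the middle term: 5b^2+9b + 70b+126 = b(5b+9) + 14(5b+9).

(5b+9)(b+14)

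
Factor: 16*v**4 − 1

(2*v)⁴ − (1)⁴ = ((2*v)² − (1)²)((2*v)² + (1)²); the first factor splits again, the second (4*v**2 + 1) is irreducible.

(2*v + 1)*(2*v − 1)*(4*v**2 + 1)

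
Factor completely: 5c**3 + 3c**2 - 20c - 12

(5c + 3)(c + 2)(c - 2)

Trying the rational-root candidates, c = -2 is a root, so (c + 2) is a factor; dividing leaves 5c**2 - 7c - 6.
The remaining quadratic factors as (5c + 3)(c - 2).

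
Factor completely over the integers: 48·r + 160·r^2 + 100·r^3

4·r·(5·r + 2)·(5·r + 6)

Pull out the common factor 4·r, then factor the remaining trinomial.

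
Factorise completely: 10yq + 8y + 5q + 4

Group as (10yq + 8y) + (5q + 4) = 2y(5q + 4) + (5q + 4).
Both groups share the factor (5q + 4).

(2y + 1)(5q + 4)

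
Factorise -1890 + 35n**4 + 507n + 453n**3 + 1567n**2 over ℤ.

Testing divisors of the constant over divisors of the leading coefficient, n = -9/5 is a root, so (5n + 9) divides it; the quotient is 7n**3 + 78n**2 + 173n - 210.
Continuing, n = -5 is a root, so (n + 5) divides it; the quotient is 7n**2 + 43n - 42.
The remaining quadratic factors as (n + 7)(7n - 6).

(5n + 9)(7n - 6)(n + 5)(n + 7)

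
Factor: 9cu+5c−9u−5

Group as (9cu+5c) + (−9u−5) = c(9u+5) − (9u+5).
Both groups share the factor (9u+5).

(9u+5)(c−1)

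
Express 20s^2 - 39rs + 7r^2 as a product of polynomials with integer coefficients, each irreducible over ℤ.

(7r - 4s)(r - 5s)

Group: r(7r - 4s) - 5s(7r - 4s); both groups contain (7r - 4s).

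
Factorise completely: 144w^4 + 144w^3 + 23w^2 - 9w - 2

(3w + 1)(3w + 2)(4w + 1)(4w - 1)

Among the possible rational roots, w = -1/4 is a root, giving the factor (4w + 1) and quotient 36w^3 + 27w^2 - w - 2.
Next, w = -1/3 is a root, giving the factor (3w + 1) and quotient 12w^2 + 5w - 2.
The remaining quadratic factors as (3w + 2)(4w - 1).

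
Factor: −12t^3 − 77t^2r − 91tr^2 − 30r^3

Group: t(−12t^2 − 17tr − 6r^2) + 5r(−12t^2 − 17tr − 6r^2); both groups contain (−12t^2 − 17tr − 6r^2), so (t + 5r) is a factor with cofactor −12t^2 − 17tr − 6r^2.
The cofactor groups again: −12t^2 − 17tr − 6r^2 = −3t(4t + 3r) − 2r(4t + 3r); both groups contain (4t + 3r), giving −(3t + 2r)(4t + 3r).

−(3t + 2r)(4t + 3r)(t + 5r)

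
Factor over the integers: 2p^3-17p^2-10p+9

(2p-1)(p+1)(p-9)

Trying the rational-root candidates, p = -1 is a root, giving the factor (p+1) and quotient 2p^2-19p+9.
The remaining quadratic factors as (2p-1)(p-9).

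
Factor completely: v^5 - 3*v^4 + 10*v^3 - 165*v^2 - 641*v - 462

Among the possible rational roots, v = -1 is a root, so (v + 1) is a factor; dividing leaves v^4 - 4*v^3 + 14*v^2 - 179*v - 462.
Then v = 7 is a root, so (v - 7) is a factor; dividing leaves v^3 + 3*v^2 + 35*v + 66.
Next, v = -2 is a root, so (v + 2) is a factor; dividing leaves v^2 + v + 33.
The quadratic v^2 + v + 33 has discriminant -131 < 0 and is irreducible over ℤ.

(v + 1)*(v + 2)*(v - 7)*(v^2 + v + 33)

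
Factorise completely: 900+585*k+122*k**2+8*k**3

Among the possible rational roots, k = -15/2 is a root, giving the factor (2*k+15) and quotient 4*k**2+31*k+60.
The remaining quadratic factors as (k+4)(4*k+15).

(2*k+15)*(4*k+15)*(k+4)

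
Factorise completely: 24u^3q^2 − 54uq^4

6q^2u(2u − 3q)(2u + 3q)

Pull out the common factor 6uq^2; 4u^2 − 9q^2 is a difference of squares.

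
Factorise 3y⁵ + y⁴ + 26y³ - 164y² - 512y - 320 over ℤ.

Among the possible rational roots, y = 4 is a root, giving the factor (y - 4) and quotient 3y⁴ + 13y³ + 78y² + 148y + 80.
Next, y = -4/3 is a root, so (3y + 4) divides it; the quotient is y³ + 3y² + 22y + 20.
Next, y = -1 is a root, so (y + 1) divides it; the quotient is y² + 2y + 20.
The quadratic y² + 2y + 20 has discriminant -76 < 0 and is irreducible over ℤ.

(3y + 4)(y + 1)(y - 4)(y² + 2y + 20)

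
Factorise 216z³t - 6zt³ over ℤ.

6tz(6z - t)(6z + t)

Every term has a factor of 6zt. Then 36z² - t² = (6z)² − (t)².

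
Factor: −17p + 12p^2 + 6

(3p − 2)(4p − 3)

Need a pair with product 12·6 = 72 and sum −17: that's −9 and −8.
Split the middle term: 12p^2 − 9p − 8p + 6 = 3p(4p − 3) − 2(4p − 3).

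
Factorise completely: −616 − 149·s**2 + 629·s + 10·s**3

(2·s − 11)·(5·s − 7)·(s − 8)

Testing divisors of the constant over divisors of the leading coefficient, s = 8 is a root, giving the factor (s − 8) and quotient 10·s**2 − 69·s + 77.
The remaining quadratic factors as (5·s − 7)(2·s − 11).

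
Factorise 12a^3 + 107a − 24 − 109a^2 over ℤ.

(3a − 1)(4a − 3)(a − 8)

Among the possible rational roots, a = 3/4 is a root, so (4a − 3) divides it; the quotient is 3a^2 − 25a + 8.
The remaining quadratic factors as (a − 8)(3a − 1).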